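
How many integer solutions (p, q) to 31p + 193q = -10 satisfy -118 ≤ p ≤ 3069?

gcd(193, 31) = 1  (193 = 6×31 + 7, 31 = 4×7 + 3, 7 = 2×3 + 1, 3 = 3×1).
Back-substituting, 31×(-56) + 193×(9) = 1.
Scale by -10: particular solution (560, -90); reduce p mod 193: (174, -28).
General solution: p = 174 + 193t, q = -28 - 31t for integer t.
-118 ≤ 174 + 193t ≤ 3069 gives t ∈ [-1, 15], which is 17 values.

17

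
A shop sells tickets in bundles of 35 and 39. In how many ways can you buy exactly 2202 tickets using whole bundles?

Need nonnegative integers with 35j + 39k = 2202.
gcd(35, 39) = 1, and 35·(-10) + 39·(9) = 1.
So (j₀, k₀) = (-22020, 19818); general j = -22020 + 39t, k = 19818 - 35t.
j ≥ 0 ⇒ t ≥ 565; k ≥ 0 ⇒ t ≤ 566. That's 2 values of t.

2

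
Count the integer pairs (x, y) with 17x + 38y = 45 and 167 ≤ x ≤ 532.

gcd(38, 17):
  38 = 2×17 + 4
  17 = 4×4 + 1
  4 = 4×1
so gcd(38, 17) = 1.
Back-substitute for Bézout coefficients:
  1 = 17 - 4×4
  ... = 17×(9) + 38×(-4)
Scale by 45: particular solution (405, -180); reduce x mod 38: (25, -10).
General solution: x = 25 + 38t, y = -10 - 17t for integer t.
167 ≤ 25 + 38t ≤ 532 gives t ∈ [4, 13], which is 10 values.

10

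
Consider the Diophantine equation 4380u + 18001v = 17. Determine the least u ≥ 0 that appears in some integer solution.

gcd(18001, 4380):
  18001 = 4*4380 + 481
  4380 = 9*481 + 51
  481 = 9*51 + 22
  51 = 2*22 + 7
  22 = 3*7 + 1
  7 = 7*1
so gcd(18001, 4380) = 1.
1 divides 17, so solutions exist.
Back-substitute for Bézout coefficients:
  1 = 22 - 3*7
  ... = 4380*(-2470) + 18001*(601)
Scale by 17/1 = 17: (u₀, v₀) = (-41990, 10217).
General solution: u = -41990 + 18001t, v = 10217 - 4380t for integer t.
u ≥ 0: smallest is -41990 mod 18001 = 12013 (at t = 3), with v = -2923.

12013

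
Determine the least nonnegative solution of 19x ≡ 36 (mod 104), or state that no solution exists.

84

gcd(104, 19) = 1  (104 = 5·19 + 9, 19 = 2·9 + 1, 9 = 9·1).
1 divides 36, so solutions exist.
Back-substituting, 19·(11) + 104·(-2) = 1.
So 19·(11) ≡ 1 (mod 104); multiply by 36: x ≡ 396 (mod 104).
Smallest nonnegative: x = 396 mod 104 = 84.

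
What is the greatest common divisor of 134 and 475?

gcd(475, 134) = 1  (475 = 3·134 + 73, 134 = 1·73 + 61, 73 = 1·61 + 12, 61 = 5·12 + 1, 12 = 12·1).

1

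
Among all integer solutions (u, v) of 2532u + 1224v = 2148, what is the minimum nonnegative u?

gcd(2532, 1224):
  2532 = 2·1224 + 84
  1224 = 14·84 + 48
  84 = 1·48 + 36
  48 = 1·36 + 12
  36 = 3·12
so gcd(2532, 1224) = 12.
12 divides 2148, so solutions exist.
Back-substitute for Bézout coefficients:
  12 = 48 - 1·36
  ... = 2532·(-29) + 1224·(60)
Scale by 2148/12 = 179: (u₀, v₀) = (-5191, 10740).
General solution: u = -5191 + 102t, v = 10740 - 211t for integer t.
u ≥ 0: smallest is -5191 mod 102 = 11 (at t = 51), with v = -21.

11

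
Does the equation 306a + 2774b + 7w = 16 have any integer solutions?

gcd(2774, 306):
  2774 = 9×306 + 20
  306 = 15×20 + 6
  20 = 3×6 + 2
  6 = 3×2
so gcd(2774, 306) = 2.
gcd(2, 7) = 1.
1 divides 16, so integer solutions exist.

yes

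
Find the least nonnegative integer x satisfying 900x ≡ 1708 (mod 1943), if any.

1824

gcd(1943, 900) = 1.
1 divides 1708, so solutions exist.
By Bézout, 900·(-231) + 1943·(107) = 1.
So 900·(-231) ≡ 1 (mod 1943); multiply by 1708: x ≡ -394548 (mod 1943).
Smallest nonnegative: x = -394548 mod 1943 = 1824.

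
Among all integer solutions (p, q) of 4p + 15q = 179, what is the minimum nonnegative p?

11

gcd(15, 4):
  15 = 3·4 + 3
  4 = 1·3 + 1
  3 = 3·1
so gcd(15, 4) = 1.
1 divides 179, so solutions exist.
Back-substitute for Bézout coefficients:
  1 = 4 - 1·3
  ... = 4·(4) + 15·(-1)
Scale by 179/1 = 179: (p₀, q₀) = (716, -179).
General solution: p = 716 + 15t, q = -179 - 4t for integer t.
p ≥ 0: smallest is 716 mod 15 = 11 (at t = -47), with q = 9.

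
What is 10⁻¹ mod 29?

gcd(29, 10):
  29 = 2·10 + 9
  10 = 1·9 + 1
  9 = 9·1
so gcd(29, 10) = 1.
Back-substitute for Bézout coefficients:
  1 = 10 - 1·9
  ... = 10·(3) + 29·(-1)
So 10·3 ≡ 1 (mod 29), and 3 mod 29 = 3.

3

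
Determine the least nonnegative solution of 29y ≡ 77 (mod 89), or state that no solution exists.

gcd(89, 29):
  89 = 3·29 + 2
  29 = 14·2 + 1
  2 = 2·1
so gcd(89, 29) = 1.
1 divides 77, so solutions exist.
Back-substitute for Bézout coefficients:
  1 = 29 - 14·2
  ... = 29·(43) + 89·(-14)
So 29·(43) ≡ 1 (mod 89); multiply by 77: y ≡ 3311 (mod 89).
Smallest nonnegative: y = 3311 mod 89 = 18.

18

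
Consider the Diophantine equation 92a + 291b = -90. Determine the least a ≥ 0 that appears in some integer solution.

18

gcd(291, 92) = 1.
1 divides -90, so solutions exist.
By Bézout, 92·(-136) + 291·(43) = 1.
Scale by -90/1 = -90: (a₀, b₀) = (12240, -3870).
General solution: a = 12240 + 291t, b = -3870 - 92t for integer t.
a ≥ 0: smallest is 12240 mod 291 = 18 (at t = -42), with b = -6.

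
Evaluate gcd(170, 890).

10

gcd(890, 170):
  890 = 5×170 + 40
  170 = 4×40 + 10
  40 = 4×10
so gcd(890, 170) = 10.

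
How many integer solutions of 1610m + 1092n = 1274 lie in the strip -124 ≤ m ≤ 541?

gcd(1610, 1092) = 14.
By Bézout, 1610*(19) + 1092*(-28) = 14.
Particular solution: (13, -18).
General solution: m = 13 + 78t, n = -18 - 115t for integer t.
-124 ≤ 13 + 78t ≤ 541 gives t ∈ [-1, 6], which is 8 values.

8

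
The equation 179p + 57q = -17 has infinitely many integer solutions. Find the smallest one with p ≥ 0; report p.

gcd(179, 57):
  179 = 3·57 + 8
  57 = 7·8 + 1
  8 = 8·1
so gcd(179, 57) = 1.
1 divides -17, so solutions exist.
Back-substitute for Bézout coefficients:
  1 = 57 - 7·8
  ... = 179·(-7) + 57·(22)
Scale by -17/1 = -17: (p₀, q₀) = (119, -374).
General solution: p = 119 + 57t, q = -374 - 179t for integer t.
p ≥ 0: smallest is 119 mod 57 = 5 (at t = -2), with q = -16.

5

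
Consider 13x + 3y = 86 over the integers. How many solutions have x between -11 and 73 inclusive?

28

gcd(13, 3) = 1.
By Bézout, 13·(1) + 3·(-4) = 1.
Particular solution: (2, 20).
General solution: x = 2 + 3t, y = 20 - 13t for integer t.
-11 ≤ 2 + 3t ≤ 73 gives t ∈ [-4, 23], which is 28 values.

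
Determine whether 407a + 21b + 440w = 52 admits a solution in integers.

gcd(407, 21):
  407 = 19*21 + 8
  21 = 2*8 + 5
  8 = 1*5 + 3
  5 = 1*3 + 2
  3 = 1*2 + 1
  2 = 2*1
so gcd(407, 21) = 1.
gcd(1, 440) = 1.
1 divides 52, so integer solutions exist.

yes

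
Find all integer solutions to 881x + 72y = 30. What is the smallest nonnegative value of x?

6

gcd(881, 72):
  881 = 12*72 + 17
  72 = 4*17 + 4
  17 = 4*4 + 1
  4 = 4*1
so gcd(881, 72) = 1.
1 divides 30, so solutions exist.
Back-substitute for Bézout coefficients:
  1 = 17 - 4*4
  ... = 881*(17) + 72*(-208)
Scale by 30/1 = 30: (x₀, y₀) = (510, -6240).
General solution: x = 510 + 72t, y = -6240 - 881t for integer t.
x ≥ 0: smallest is 510 mod 72 = 6 (at t = -7), with y = -73.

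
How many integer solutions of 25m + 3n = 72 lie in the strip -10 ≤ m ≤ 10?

7

gcd(25, 3):
  25 = 8×3 + 1
  3 = 3×1
so gcd(25, 3) = 1.
Back-substitute for Bézout coefficients:
  1 = 25 - 8×3
  ... = 25×(1) + 3×(-8)
Scale by 72: particular solution (72, -576); reduce m mod 3: (0, 24).
General solution: m = 0 + 3t, n = 24 - 25t for integer t.
-10 ≤ 0 + 3t ≤ 10 gives t ∈ [-3, 3], which is 7 values.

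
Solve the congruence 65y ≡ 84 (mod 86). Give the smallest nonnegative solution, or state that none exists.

82

gcd(86, 65) = 1.
1 divides 84, so solutions exist.
By Bézout, 65×(-41) + 86×(31) = 1.
So 65×(-41) ≡ 1 (mod 86); multiply by 84: y ≡ -3444 (mod 86).
Smallest nonnegative: y = -3444 mod 86 = 82.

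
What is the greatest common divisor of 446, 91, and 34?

gcd(446, 91) = 1  (446 = 4*91 + 82, 91 = 1*82 + 9, 82 = 9*9 + 1, 9 = 9*1).
gcd(1, 34) = 1.

1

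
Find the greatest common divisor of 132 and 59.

gcd(132, 59) = 1  (132 = 2*59 + 14, 59 = 4*14 + 3, 14 = 4*3 + 2, 3 = 1*2 + 1, 2 = 2*1).

1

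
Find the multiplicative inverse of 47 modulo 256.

gcd(256, 47) = 1  (256 = 5*47 + 21, 47 = 2*21 + 5, 21 = 4*5 + 1, 5 = 5*1).
Back-substituting, 47*(-49) + 256*(9) = 1.
So 47*-49 ≡ 1 (mod 256), and -49 mod 256 = 207.

207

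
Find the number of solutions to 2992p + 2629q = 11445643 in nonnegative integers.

gcd(2992, 2629):
  2992 = 1*2629 + 363
  2629 = 7*363 + 88
  363 = 4*88 + 11
  88 = 8*11
so gcd(2992, 2629) = 11.
Back-substitute for Bézout coefficients:
  11 = 363 - 4*88
  ... = 2992*(29) + 2629*(-33)
Scale by 1040513: one solution is (30174877, -34336929). Reduce p mod 239: (171, 4159).
General: p = 171 + 239t, q = 4159 - 272t.
p ≥ 0 ⇒ t ≥ 0; q ≥ 0 ⇒ t ≤ 15. So t ∈ [0, 15]: 16 solutions.

16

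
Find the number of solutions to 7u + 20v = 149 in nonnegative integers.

1

gcd(20, 7) = 1  (20 = 2×7 + 6, 7 = 1×6 + 1, 6 = 6×1).
Back-substituting, 7×(3) + 20×(-1) = 1.
Scale by 149: one solution is (447, -149). Reduce u mod 20: (7, 5).
General: u = 7 + 20t, v = 5 - 7t.
u ≥ 0 ⇒ t ≥ 0; v ≥ 0 ⇒ t ≤ 0. So t ∈ [0, 0]: 1 solution.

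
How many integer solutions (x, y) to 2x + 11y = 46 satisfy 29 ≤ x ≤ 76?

4

gcd(11, 2):
  11 = 5×2 + 1
  2 = 2×1
so gcd(11, 2) = 1.
Back-substitute for Bézout coefficients:
  1 = 11 - 5×2
  ... = 2×(-5) + 11×(1)
Scale by 46: particular solution (-230, 46); reduce x mod 11: (1, 4).
General solution: x = 1 + 11t, y = 4 - 2t for integer t.
29 ≤ 1 + 11t ≤ 76 gives t ∈ [3, 6], which is 4 values.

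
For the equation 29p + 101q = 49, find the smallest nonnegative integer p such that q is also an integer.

40

gcd(101, 29) = 1  (101 = 3·29 + 14, 29 = 2·14 + 1, 14 = 14·1).
1 divides 49, so solutions exist.
Back-substituting, 29·(7) + 101·(-2) = 1.
Scale by 49/1 = 49: (p₀, q₀) = (343, -98).
General solution: p = 343 + 101t, q = -98 - 29t for integer t.
p ≥ 0: smallest is 343 mod 101 = 40 (at t = -3), with q = -11.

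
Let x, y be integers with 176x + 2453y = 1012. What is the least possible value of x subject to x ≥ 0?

gcd(2453, 176):
  2453 = 13×176 + 165
  176 = 1×165 + 11
  165 = 15×11
so gcd(2453, 176) = 11.
11 divides 1012, so solutions exist.
Back-substitute for Bézout coefficients:
  11 = 176 - 1×165
  ... = 176×(14) + 2453×(-1)
Scale by 1012/11 = 92: (x₀, y₀) = (1288, -92).
General solution: x = 1288 + 223t, y = -92 - 16t for integer t.
x ≥ 0: smallest is 1288 mod 223 = 173 (at t = -5), with y = -12.

173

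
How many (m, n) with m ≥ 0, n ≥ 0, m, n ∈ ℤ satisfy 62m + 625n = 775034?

gcd(625, 62) = 1.
By Bézout, 62·(-252) + 625·(25) = 1.
One solution: (182, 1222).
General: m = 182 + 625t, n = 1222 - 62t.
m ≥ 0 ⇒ t ≥ 0; n ≥ 0 ⇒ t ≤ 19. So t ∈ [0, 19]: 20 solutions.

20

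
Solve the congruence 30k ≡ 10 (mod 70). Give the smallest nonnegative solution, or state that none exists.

5

gcd(70, 30):
  70 = 2·30 + 10
  30 = 3·10
so gcd(70, 30) = 10.
10 divides 10, so solutions exist.
Back-substitute for Bézout coefficients:
  10 = 70 - 2·30
  ... = 30·(-2) + 70·(1)
So 30·(-2) ≡ 10 (mod 70); multiply by 1: k ≡ -2 (mod 7).
Smallest nonnegative: k = -2 mod 7 = 5.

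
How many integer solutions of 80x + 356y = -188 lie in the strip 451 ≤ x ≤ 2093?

gcd(356, 80):
  356 = 4*80 + 36
  80 = 2*36 + 8
  36 = 4*8 + 4
  8 = 2*4
so gcd(356, 80) = 4.
Back-substitute for Bézout coefficients:
  4 = 36 - 4*8
  ... = 80*(-40) + 356*(9)
Scale by -47: particular solution (1880, -423); reduce x mod 89: (11, -3).
General solution: x = 11 + 89t, y = -3 - 20t for integer t.
451 ≤ 11 + 89t ≤ 2093 gives t ∈ [5, 23], which is 19 values.

19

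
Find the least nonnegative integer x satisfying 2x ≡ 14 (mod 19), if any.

gcd(19, 2) = 1  (19 = 9·2 + 1, 2 = 2·1).
1 divides 14, so solutions exist.
Back-substituting, 2·(-9) + 19·(1) = 1.
So 2·(-9) ≡ 1 (mod 19); multiply by 14: x ≡ -126 (mod 19).
Smallest nonnegative: x = -126 mod 19 = 7.

7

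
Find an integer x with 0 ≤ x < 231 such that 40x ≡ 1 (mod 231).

52

gcd(231, 40) = 1  (231 = 5×40 + 31, 40 = 1×31 + 9, 31 = 3×9 + 4, 9 = 2×4 + 1, 4 = 4×1).
Back-substituting, 40×(52) + 231×(-9) = 1.
So 40×52 ≡ 1 (mod 231), and 52 mod 231 = 52.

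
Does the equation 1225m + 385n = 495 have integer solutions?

no

gcd(1225, 385) = 35  (1225 = 3·385 + 70, 385 = 5·70 + 35, 70 = 2·35).
35 does not divide 495 (remainder 5), so no integer solutions.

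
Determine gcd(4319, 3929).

gcd(4319, 3929) = 1  (4319 = 1·3929 + 390, 3929 = 10·390 + 29, 390 = 13·29 + 13, 29 = 2·13 + 3, 13 = 4·3 + 1, 3 = 3·1).

1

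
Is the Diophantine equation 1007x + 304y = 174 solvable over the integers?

gcd(1007, 304) = 19  (1007 = 3×304 + 95, 304 = 3×95 + 19, 95 = 5×19).
19 does not divide 174 (remainder 3), so no integer solutions.

no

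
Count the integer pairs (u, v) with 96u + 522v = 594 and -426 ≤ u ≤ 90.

gcd(522, 96) = 6.
By Bézout, 96*(-38) + 522*(7) = 6.
Particular solution: (66, -11).
General solution: u = 66 + 87t, v = -11 - 16t for integer t.
-426 ≤ 66 + 87t ≤ 90 gives t ∈ [-5, 0], which is 6 values.

6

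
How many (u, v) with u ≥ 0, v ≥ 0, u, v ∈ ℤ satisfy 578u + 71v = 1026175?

25

gcd(578, 71) = 1  (578 = 8*71 + 10, 71 = 7*10 + 1, 10 = 10*1).
Back-substituting, 578*(-7) + 71*(57) = 1.
Scale by 1026175: one solution is (-7183225, 58491975). Reduce u mod 71: (58, 13981).
General: u = 58 + 71t, v = 13981 - 578t.
u ≥ 0 ⇒ t ≥ 0; v ≥ 0 ⇒ t ≤ 24. So t ∈ [0, 24]: 25 solutions.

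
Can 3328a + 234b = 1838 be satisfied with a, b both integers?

gcd(3328, 234) = 26  (3328 = 14*234 + 52, 234 = 4*52 + 26, 52 = 2*26).
26 does not divide 1838 (remainder 18), so no integer solutions.

no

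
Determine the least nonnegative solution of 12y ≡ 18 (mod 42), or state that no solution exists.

gcd(42, 12) = 6.
6 divides 18, so solutions exist.
By Bézout, 12·(-3) + 42·(1) = 6.
So 12·(-3) ≡ 6 (mod 42); multiply by 3: y ≡ -9 (mod 7).
Smallest nonnegative: y = -9 mod 7 = 5.

5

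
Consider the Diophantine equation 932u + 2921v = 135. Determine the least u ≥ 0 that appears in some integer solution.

gcd(2921, 932):
  2921 = 3*932 + 125
  932 = 7*125 + 57
  125 = 2*57 + 11
  57 = 5*11 + 2
  11 = 5*2 + 1
  2 = 2*1
so gcd(2921, 932) = 1.
1 divides 135, so solutions exist.
Back-substitute for Bézout coefficients:
  1 = 11 - 5*2
  ... = 932*(-1332) + 2921*(425)
Scale by 135/1 = 135: (u₀, v₀) = (-179820, 57375).
General solution: u = -179820 + 2921t, v = 57375 - 932t for integer t.
u ≥ 0: smallest is -179820 mod 2921 = 1282 (at t = 62), with v = -409.

1282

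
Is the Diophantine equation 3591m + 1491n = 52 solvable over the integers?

no

gcd(3591, 1491) = 21  (3591 = 2·1491 + 609, 1491 = 2·609 + 273, 609 = 2·273 + 63, 273 = 4·63 + 21, 63 = 3·21).
21 does not divide 52 (remainder 10), so no integer solutions.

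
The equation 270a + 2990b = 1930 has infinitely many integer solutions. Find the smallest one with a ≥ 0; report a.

gcd(2990, 270) = 10.
10 divides 1930, so solutions exist.
By Bézout, 270·(144) + 2990·(-13) = 10.
Scale by 1930/10 = 193: (a₀, b₀) = (27792, -2509).
General solution: a = 27792 + 299t, b = -2509 - 27t for integer t.
a ≥ 0: smallest is 27792 mod 299 = 284 (at t = -92), with b = -25.

284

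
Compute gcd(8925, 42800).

25

gcd(42800, 8925):
  42800 = 4*8925 + 7100
  8925 = 1*7100 + 1825
  7100 = 3*1825 + 1625
  1825 = 1*1625 + 200
  1625 = 8*200 + 25
  200 = 8*25
so gcd(42800, 8925) = 25.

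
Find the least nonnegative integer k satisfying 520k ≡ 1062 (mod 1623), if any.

gcd(1623, 520) = 1.
1 divides 1062, so solutions exist.
By Bézout, 520×(103) + 1623×(-33) = 1.
So 520×(103) ≡ 1 (mod 1623); multiply by 1062: k ≡ 109386 (mod 1623).
Smallest nonnegative: k = 109386 mod 1623 = 645.

645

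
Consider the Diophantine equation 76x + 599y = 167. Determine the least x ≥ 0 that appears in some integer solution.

gcd(599, 76):
  599 = 7×76 + 67
  76 = 1×67 + 9
  67 = 7×9 + 4
  9 = 2×4 + 1
  4 = 4×1
so gcd(599, 76) = 1.
1 divides 167, so solutions exist.
Back-substitute for Bézout coefficients:
  1 = 9 - 2×4
  ... = 76×(134) + 599×(-17)
Scale by 167/1 = 167: (x₀, y₀) = (22378, -2839).
General solution: x = 22378 + 599t, y = -2839 - 76t for integer t.
x ≥ 0: smallest is 22378 mod 599 = 215 (at t = -37), with y = -27.

215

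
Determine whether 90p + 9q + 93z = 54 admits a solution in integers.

gcd(90, 9) = 9  (90 = 10·9).
gcd(9, 93) = 3.
3 divides 54, so integer solutions exist.

yes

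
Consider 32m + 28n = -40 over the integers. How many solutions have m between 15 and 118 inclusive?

15

gcd(32, 28) = 4  (32 = 1·28 + 4, 28 = 7·4).
Back-substituting, 32·(1) + 28·(-1) = 4.
Scale by -10: particular solution (-10, 10); reduce m mod 7: (4, -6).
General solution: m = 4 + 7t, n = -6 - 8t for integer t.
15 ≤ 4 + 7t ≤ 118 gives t ∈ [2, 16], which is 15 values.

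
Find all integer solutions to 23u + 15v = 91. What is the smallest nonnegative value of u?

2

gcd(23, 15):
  23 = 1×15 + 8
  15 = 1×8 + 7
  8 = 1×7 + 1
  7 = 7×1
so gcd(23, 15) = 1.
1 divides 91, so solutions exist.
Back-substitute for Bézout coefficients:
  1 = 8 - 1×7
  ... = 23×(2) + 15×(-3)
Scale by 91/1 = 91: (u₀, v₀) = (182, -273).
General solution: u = 182 + 15t, v = -273 - 23t for integer t.
u ≥ 0: smallest is 182 mod 15 = 2 (at t = -12), with v = 3.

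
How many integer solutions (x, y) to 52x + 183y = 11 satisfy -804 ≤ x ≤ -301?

3

gcd(183, 52):
  183 = 3·52 + 27
  52 = 1·27 + 25
  27 = 1·25 + 2
  25 = 12·2 + 1
  2 = 2·1
so gcd(183, 52) = 1.
Back-substitute for Bézout coefficients:
  1 = 25 - 12·2
  ... = 52·(88) + 183·(-25)
Scale by 11: particular solution (968, -275); reduce x mod 183: (53, -15).
General solution: x = 53 + 183t, y = -15 - 52t for integer t.
-804 ≤ 53 + 183t ≤ -301 gives t ∈ [-4, -2], which is 3 values.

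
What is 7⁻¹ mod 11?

8

gcd(11, 7) = 1.
By Bézout, 7×(-3) + 11×(2) = 1.
So 7×-3 ≡ 1 (mod 11), and -3 mod 11 = 8.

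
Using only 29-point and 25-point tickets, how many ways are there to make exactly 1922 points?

2

Need nonnegative integers with 29j + 25k = 1922.
gcd(29, 25) = 1, and 29·(-6) + 25·(7) = 1.
So (j₀, k₀) = (-11532, 13454); general j = -11532 + 25t, k = 13454 - 29t.
j ≥ 0 ⇒ t ≥ 462; k ≥ 0 ⇒ t ≤ 463. That's 2 values of t.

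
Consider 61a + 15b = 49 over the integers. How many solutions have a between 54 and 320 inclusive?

18

gcd(61, 15):
  61 = 4*15 + 1
  15 = 15*1
so gcd(61, 15) = 1.
Back-substitute for Bézout coefficients:
  1 = 61 - 4*15
  ... = 61*(1) + 15*(-4)
Scale by 49: particular solution (49, -196); reduce a mod 15: (4, -13).
General solution: a = 4 + 15t, b = -13 - 61t for integer t.
54 ≤ 4 + 15t ≤ 320 gives t ∈ [4, 21], which is 18 values.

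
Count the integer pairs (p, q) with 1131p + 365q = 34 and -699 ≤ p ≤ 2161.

8

gcd(1131, 365) = 1  (1131 = 3·365 + 36, 365 = 10·36 + 5, 36 = 7·5 + 1, 5 = 5·1).
Back-substituting, 1131·(71) + 365·(-220) = 1.
Scale by 34: particular solution (2414, -7480); reduce p mod 365: (224, -694).
General solution: p = 224 + 365t, q = -694 - 1131t for integer t.
-699 ≤ 224 + 365t ≤ 2161 gives t ∈ [-2, 5], which is 8 values.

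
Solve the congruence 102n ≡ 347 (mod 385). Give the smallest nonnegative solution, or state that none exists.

211

gcd(385, 102) = 1.
1 divides 347, so solutions exist.
By Bézout, 102×(-117) + 385×(31) = 1.
So 102×(-117) ≡ 1 (mod 385); multiply by 347: n ≡ -40599 (mod 385).
Smallest nonnegative: n = -40599 mod 385 = 211.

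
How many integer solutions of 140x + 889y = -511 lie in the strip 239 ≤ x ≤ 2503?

18

gcd(889, 140) = 7.
By Bézout, 140*(-19) + 889*(3) = 7.
Particular solution: (117, -19).
General solution: x = 117 + 127t, y = -19 - 20t for integer t.
239 ≤ 117 + 127t ≤ 2503 gives t ∈ [1, 18], which is 18 values.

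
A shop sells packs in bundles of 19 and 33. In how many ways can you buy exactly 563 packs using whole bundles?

1

Need nonnegative integers with 19j + 33k = 563.
gcd(19, 33) = 1, and 19·(7) + 33·(-4) = 1.
So (j₀, k₀) = (3941, -2252); general j = 3941 + 33t, k = -2252 - 19t.
j ≥ 0 ⇒ t ≥ -119; k ≥ 0 ⇒ t ≤ -119. That's 1 value of t.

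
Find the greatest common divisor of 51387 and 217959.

gcd(217959, 51387):
  217959 = 4·51387 + 12411
  51387 = 4·12411 + 1743
  12411 = 7·1743 + 210
  1743 = 8·210 + 63
  210 = 3·63 + 21
  63 = 3·21
so gcd(217959, 51387) = 21.

21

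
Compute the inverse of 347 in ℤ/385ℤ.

233

gcd(385, 347) = 1  (385 = 1·347 + 38, 347 = 9·38 + 5, 38 = 7·5 + 3, 5 = 1·3 + 2, 3 = 1·2 + 1, 2 = 2·1).
Back-substituting, 347·(-152) + 385·(137) = 1.
So 347·-152 ≡ 1 (mod 385), and -152 mod 385 = 233.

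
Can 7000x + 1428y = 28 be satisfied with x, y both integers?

gcd(7000, 1428) = 28.
28 divides 28, so integer solutions exist.

yes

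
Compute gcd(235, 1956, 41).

gcd(1956, 235):
  1956 = 8×235 + 76
  235 = 3×76 + 7
  76 = 10×7 + 6
  7 = 1×6 + 1
  6 = 6×1
so gcd(1956, 235) = 1.
gcd(1, 41) = 1.

1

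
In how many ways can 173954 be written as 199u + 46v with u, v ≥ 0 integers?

gcd(199, 46):
  199 = 4×46 + 15
  46 = 3×15 + 1
  15 = 15×1
so gcd(199, 46) = 1.
Back-substitute for Bézout coefficients:
  1 = 46 - 3×15
  ... = 199×(-3) + 46×(13)
Scale by 173954: one solution is (-521862, 2261402). Reduce u mod 46: (8, 3747).
General: u = 8 + 46t, v = 3747 - 199t.
u ≥ 0 ⇒ t ≥ 0; v ≥ 0 ⇒ t ≤ 18. So t ∈ [0, 18]: 19 solutions.

19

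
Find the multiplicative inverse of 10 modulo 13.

gcd(13, 10):
  13 = 1·10 + 3
  10 = 3·3 + 1
  3 = 3·1
so gcd(13, 10) = 1.
Back-substitute for Bézout coefficients:
  1 = 10 - 3·3
  ... = 10·(4) + 13·(-3)
So 10·4 ≡ 1 (mod 13), and 4 mod 13 = 4.

4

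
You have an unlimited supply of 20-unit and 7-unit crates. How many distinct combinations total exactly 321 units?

Need nonnegative integers with 20j + 7k = 321.
gcd(20, 7) = 1, and 20·(-1) + 7·(3) = 1.
So (j₀, k₀) = (-321, 963); general j = -321 + 7t, k = 963 - 20t.
j ≥ 0 ⇒ t ≥ 46; k ≥ 0 ⇒ t ≤ 48. That's 3 values of t.

3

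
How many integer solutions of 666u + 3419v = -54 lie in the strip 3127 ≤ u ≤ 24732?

gcd(3419, 666):
  3419 = 5×666 + 89
  666 = 7×89 + 43
  89 = 2×43 + 3
  43 = 14×3 + 1
  3 = 3×1
so gcd(3419, 666) = 1.
Back-substitute for Bézout coefficients:
  1 = 43 - 14×3
  ... = 666×(1114) + 3419×(-217)
Scale by -54: particular solution (-60156, 11718); reduce u mod 3419: (1386, -270).
General solution: u = 1386 + 3419t, v = -270 - 666t for integer t.
3127 ≤ 1386 + 3419t ≤ 24732 gives t ∈ [1, 6], which is 6 values.

6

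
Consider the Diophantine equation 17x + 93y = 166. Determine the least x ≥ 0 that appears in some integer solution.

gcd(93, 17):
  93 = 5×17 + 8
  17 = 2×8 + 1
  8 = 8×1
so gcd(93, 17) = 1.
1 divides 166, so solutions exist.
Back-substitute for Bézout coefficients:
  1 = 17 - 2×8
  ... = 17×(11) + 93×(-2)
Scale by 166/1 = 166: (x₀, y₀) = (1826, -332).
General solution: x = 1826 + 93t, y = -332 - 17t for integer t.
x ≥ 0: smallest is 1826 mod 93 = 59 (at t = -19), with y = -9.

59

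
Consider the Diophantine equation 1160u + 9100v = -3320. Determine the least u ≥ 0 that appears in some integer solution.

gcd(9100, 1160):
  9100 = 7·1160 + 980
  1160 = 1·980 + 180
  980 = 5·180 + 80
  180 = 2·80 + 20
  80 = 4·20
so gcd(9100, 1160) = 20.
20 divides -3320, so solutions exist.
Back-substitute for Bézout coefficients:
  20 = 180 - 2·80
  ... = 1160·(102) + 9100·(-13)
Scale by -3320/20 = -166: (u₀, v₀) = (-16932, 2158).
General solution: u = -16932 + 455t, v = 2158 - 58t for integer t.
u ≥ 0: smallest is -16932 mod 455 = 358 (at t = 38), with v = -46.

358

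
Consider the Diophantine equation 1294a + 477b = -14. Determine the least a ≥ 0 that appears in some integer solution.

115

gcd(1294, 477):
  1294 = 2·477 + 340
  477 = 1·340 + 137
  340 = 2·137 + 66
  137 = 2·66 + 5
  66 = 13·5 + 1
  5 = 5·1
so gcd(1294, 477) = 1.
1 divides -14, so solutions exist.
Back-substitute for Bézout coefficients:
  1 = 66 - 13·5
  ... = 1294·(94) + 477·(-255)
Scale by -14/1 = -14: (a₀, b₀) = (-1316, 3570).
General solution: a = -1316 + 477t, b = 3570 - 1294t for integer t.
a ≥ 0: smallest is -1316 mod 477 = 115 (at t = 3), with b = -312.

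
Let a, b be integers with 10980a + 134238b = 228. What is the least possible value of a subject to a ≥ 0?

14842

gcd(134238, 10980) = 6  (134238 = 12*10980 + 2478, 10980 = 4*2478 + 1068, 2478 = 2*1068 + 342, 1068 = 3*342 + 42, 342 = 8*42 + 6, 42 = 7*6).
6 divides 228, so solutions exist.
Back-substituting, 10980*(-3142) + 134238*(257) = 6.
Scale by 228/6 = 38: (a₀, b₀) = (-119396, 9766).
General solution: a = -119396 + 22373t, b = 9766 - 1830t for integer t.
a ≥ 0: smallest is -119396 mod 22373 = 14842 (at t = 6), with b = -1214.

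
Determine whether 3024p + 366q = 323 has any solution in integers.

gcd(3024, 366):
  3024 = 8×366 + 96
  366 = 3×96 + 78
  96 = 1×78 + 18
  78 = 4×18 + 6
  18 = 3×6
so gcd(3024, 366) = 6.
6 does not divide 323 (remainder 5), so no integer solutions.

no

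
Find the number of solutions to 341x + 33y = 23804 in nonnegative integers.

23

gcd(341, 33) = 11.
By Bézout, 341×(1) + 33×(-10) = 11.
One solution: (1, 711).
General: x = 1 + 3t, y = 711 - 31t.
x ≥ 0 ⇒ t ≥ 0; y ≥ 0 ⇒ t ≤ 22. So t ∈ [0, 22]: 23 solutions.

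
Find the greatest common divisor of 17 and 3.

gcd(17, 3):
  17 = 5*3 + 2
  3 = 1*2 + 1
  2 = 2*1
so gcd(17, 3) = 1.

1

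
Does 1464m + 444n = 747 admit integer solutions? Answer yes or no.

no

gcd(1464, 444) = 12  (1464 = 3·444 + 132, 444 = 3·132 + 48, 132 = 2·48 + 36, 48 = 1·36 + 12, 36 = 3·12).
12 does not divide 747 (remainder 3), so no integer solutions.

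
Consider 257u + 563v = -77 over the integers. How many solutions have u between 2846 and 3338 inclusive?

1

gcd(563, 257):
  563 = 2×257 + 49
  257 = 5×49 + 12
  49 = 4×12 + 1
  12 = 12×1
so gcd(563, 257) = 1.
Back-substitute for Bézout coefficients:
  1 = 49 - 4×12
  ... = 257×(-46) + 563×(21)
Scale by -77: particular solution (3542, -1617); reduce u mod 563: (164, -75).
General solution: u = 164 + 563t, v = -75 - 257t for integer t.
2846 ≤ 164 + 563t ≤ 3338 gives t ∈ [5, 5], which is 1 value.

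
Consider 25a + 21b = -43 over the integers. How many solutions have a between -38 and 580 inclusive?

gcd(25, 21) = 1.
By Bézout, 25*(-5) + 21*(6) = 1.
Particular solution: (5, -8).
General solution: a = 5 + 21t, b = -8 - 25t for integer t.
-38 ≤ 5 + 21t ≤ 580 gives t ∈ [-2, 27], which is 30 values.

30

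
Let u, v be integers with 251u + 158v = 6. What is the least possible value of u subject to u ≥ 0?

102

gcd(251, 158):
  251 = 1*158 + 93
  158 = 1*93 + 65
  93 = 1*65 + 28
  65 = 2*28 + 9
  28 = 3*9 + 1
  9 = 9*1
so gcd(251, 158) = 1.
1 divides 6, so solutions exist.
Back-substitute for Bézout coefficients:
  1 = 28 - 3*9
  ... = 251*(17) + 158*(-27)
Scale by 6/1 = 6: (u₀, v₀) = (102, -162).
General solution: u = 102 + 158t, v = -162 - 251t for integer t.
u ≥ 0: smallest is 102 mod 158 = 102 (at t = 0), with v = -162.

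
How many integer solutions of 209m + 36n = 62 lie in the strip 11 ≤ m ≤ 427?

gcd(209, 36) = 1  (209 = 5*36 + 29, 36 = 1*29 + 7, 29 = 4*7 + 1, 7 = 7*1).
Back-substituting, 209*(5) + 36*(-29) = 1.
Scale by 62: particular solution (310, -1798); reduce m mod 36: (22, -126).
General solution: m = 22 + 36t, n = -126 - 209t for integer t.
11 ≤ 22 + 36t ≤ 427 gives t ∈ [0, 11], which is 12 values.

12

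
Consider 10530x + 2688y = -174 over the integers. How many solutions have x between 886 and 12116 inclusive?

gcd(10530, 2688):
  10530 = 3·2688 + 2466
  2688 = 1·2466 + 222
  2466 = 11·222 + 24
  222 = 9·24 + 6
  24 = 4·6
so gcd(10530, 2688) = 6.
Back-substitute for Bézout coefficients:
  6 = 222 - 9·24
  ... = 10530·(-109) + 2688·(427)
Scale by -29: particular solution (3161, -12383); reduce x mod 448: (25, -98).
General solution: x = 25 + 448t, y = -98 - 1755t for integer t.
886 ≤ 25 + 448t ≤ 12116 gives t ∈ [2, 26], which is 25 values.

25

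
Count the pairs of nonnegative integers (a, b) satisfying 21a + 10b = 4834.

23

gcd(21, 10):
  21 = 2·10 + 1
  10 = 10·1
so gcd(21, 10) = 1.
Back-substitute for Bézout coefficients:
  1 = 21 - 2·10
  ... = 21·(1) + 10·(-2)
Scale by 4834: one solution is (4834, -9668). Reduce a mod 10: (4, 475).
General: a = 4 + 10t, b = 475 - 21t.
a ≥ 0 ⇒ t ≥ 0; b ≥ 0 ⇒ t ≤ 22. So t ∈ [0, 22]: 23 solutions.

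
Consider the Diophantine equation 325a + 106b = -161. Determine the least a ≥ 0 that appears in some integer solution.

gcd(325, 106):
  325 = 3×106 + 7
  106 = 15×7 + 1
  7 = 7×1
so gcd(325, 106) = 1.
1 divides -161, so solutions exist.
Back-substitute for Bézout coefficients:
  1 = 106 - 15×7
  ... = 325×(-15) + 106×(46)
Scale by -161/1 = -161: (a₀, b₀) = (2415, -7406).
General solution: a = 2415 + 106t, b = -7406 - 325t for integer t.
a ≥ 0: smallest is 2415 mod 106 = 83 (at t = -22), with b = -256.

83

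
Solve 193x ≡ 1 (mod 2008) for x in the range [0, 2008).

489

gcd(2008, 193) = 1.
By Bézout, 193·(489) + 2008·(-47) = 1.
So 193·489 ≡ 1 (mod 2008), and 489 mod 2008 = 489.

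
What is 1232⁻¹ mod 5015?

3228

gcd(5015, 1232) = 1.
By Bézout, 1232×(-1787) + 5015×(439) = 1.
So 1232×-1787 ≡ 1 (mod 5015), and -1787 mod 5015 = 3228.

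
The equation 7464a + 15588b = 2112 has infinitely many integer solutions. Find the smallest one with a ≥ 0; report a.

773

gcd(15588, 7464):
  15588 = 2×7464 + 660
  7464 = 11×660 + 204
  660 = 3×204 + 48
  204 = 4×48 + 12
  48 = 4×12
so gcd(15588, 7464) = 12.
12 divides 2112, so solutions exist.
Back-substitute for Bézout coefficients:
  12 = 204 - 4×48
  ... = 7464×(307) + 15588×(-147)
Scale by 2112/12 = 176: (a₀, b₀) = (54032, -25872).
General solution: a = 54032 + 1299t, b = -25872 - 622t for integer t.
a ≥ 0: smallest is 54032 mod 1299 = 773 (at t = -41), with b = -370.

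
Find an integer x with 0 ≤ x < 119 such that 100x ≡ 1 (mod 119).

gcd(119, 100):
  119 = 1*100 + 19
  100 = 5*19 + 5
  19 = 3*5 + 4
  5 = 1*4 + 1
  4 = 4*1
so gcd(119, 100) = 1.
Back-substitute for Bézout coefficients:
  1 = 5 - 1*4
  ... = 100*(25) + 119*(-21)
So 100*25 ≡ 1 (mod 119), and 25 mod 119 = 25.

25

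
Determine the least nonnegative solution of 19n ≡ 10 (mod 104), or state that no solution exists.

gcd(104, 19) = 1.
1 divides 10, so solutions exist.
By Bézout, 19*(11) + 104*(-2) = 1.
So 19*(11) ≡ 1 (mod 104); multiply by 10: n ≡ 110 (mod 104).
Smallest nonnegative: n = 110 mod 104 = 6.

6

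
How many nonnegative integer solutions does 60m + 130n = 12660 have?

17

gcd(130, 60) = 10.
By Bézout, 60·(-2) + 130·(1) = 10.
One solution: (3, 96).
General: m = 3 + 13t, n = 96 - 6t.
m ≥ 0 ⇒ t ≥ 0; n ≥ 0 ⇒ t ≤ 16. So t ∈ [0, 16]: 17 solutions.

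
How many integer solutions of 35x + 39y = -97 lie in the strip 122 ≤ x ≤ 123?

0

gcd(39, 35):
  39 = 1·35 + 4
  35 = 8·4 + 3
  4 = 1·3 + 1
  3 = 3·1
so gcd(39, 35) = 1.
Back-substitute for Bézout coefficients:
  1 = 4 - 1·3
  ... = 35·(-10) + 39·(9)
Scale by -97: particular solution (970, -873); reduce x mod 39: (34, -33).
General solution: x = 34 + 39t, y = -33 - 35t for integer t.
122 ≤ 34 + 39t ≤ 123 gives t ∈ [3, 2], which is 0 values.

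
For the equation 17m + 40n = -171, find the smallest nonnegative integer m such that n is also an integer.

37

gcd(40, 17) = 1.
1 divides -171, so solutions exist.
By Bézout, 17·(-7) + 40·(3) = 1.
Scale by -171/1 = -171: (m₀, n₀) = (1197, -513).
General solution: m = 1197 + 40t, n = -513 - 17t for integer t.
m ≥ 0: smallest is 1197 mod 40 = 37 (at t = -29), with n = -20.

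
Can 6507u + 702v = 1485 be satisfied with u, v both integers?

yes

gcd(6507, 702) = 27.
27 divides 1485, so integer solutions exist.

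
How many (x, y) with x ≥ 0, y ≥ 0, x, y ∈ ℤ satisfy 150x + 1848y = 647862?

gcd(1848, 150) = 6  (1848 = 12×150 + 48, 150 = 3×48 + 6, 48 = 8×6).
Back-substituting, 150×(37) + 1848×(-3) = 6.
Scale by 107977: one solution is (3995149, -323931). Reduce x mod 308: (81, 344).
General: x = 81 + 308t, y = 344 - 25t.
x ≥ 0 ⇒ t ≥ 0; y ≥ 0 ⇒ t ≤ 13. So t ∈ [0, 13]: 14 solutions.

14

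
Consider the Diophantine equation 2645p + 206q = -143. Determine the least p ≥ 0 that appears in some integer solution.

73

gcd(2645, 206) = 1.
1 divides -143, so solutions exist.
By Bézout, 2645*(-25) + 206*(321) = 1.
Scale by -143/1 = -143: (p₀, q₀) = (3575, -45903).
General solution: p = 3575 + 206t, q = -45903 - 2645t for integer t.
p ≥ 0: smallest is 3575 mod 206 = 73 (at t = -17), with q = -938.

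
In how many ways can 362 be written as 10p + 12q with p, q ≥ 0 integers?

gcd(12, 10):
  12 = 1·10 + 2
  10 = 5·2
so gcd(12, 10) = 2.
Back-substitute for Bézout coefficients:
  2 = 12 - 1·10
  ... = 10·(-1) + 12·(1)
Scale by 181: one solution is (-181, 181). Reduce p mod 6: (5, 26).
General: p = 5 + 6t, q = 26 - 5t.
p ≥ 0 ⇒ t ≥ 0; q ≥ 0 ⇒ t ≤ 5. So t ∈ [0, 5]: 6 solutions.

6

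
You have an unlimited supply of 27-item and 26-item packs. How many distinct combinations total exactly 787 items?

Need nonnegative integers with 27j + 26k = 787.
gcd(27, 26) = 1, and 27·(1) + 26·(-1) = 1.
So (j₀, k₀) = (787, -787); general j = 787 + 26t, k = -787 - 27t.
j ≥ 0 ⇒ t ≥ -30; k ≥ 0 ⇒ t ≤ -30. That's 1 value of t.

1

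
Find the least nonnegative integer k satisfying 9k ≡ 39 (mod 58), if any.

43

gcd(58, 9) = 1  (58 = 6*9 + 4, 9 = 2*4 + 1, 4 = 4*1).
1 divides 39, so solutions exist.
Back-substituting, 9*(13) + 58*(-2) = 1.
So 9*(13) ≡ 1 (mod 58); multiply by 39: k ≡ 507 (mod 58).
Smallest nonnegative: k = 507 mod 58 = 43.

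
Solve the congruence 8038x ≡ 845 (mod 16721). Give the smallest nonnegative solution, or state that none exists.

gcd(16721, 8038):
  16721 = 2·8038 + 645
  8038 = 12·645 + 298
  645 = 2·298 + 49
  298 = 6·49 + 4
  49 = 12·4 + 1
  4 = 4·1
so gcd(16721, 8038) = 1.
1 divides 845, so solutions exist.
Back-substitute for Bézout coefficients:
  1 = 49 - 12·4
  ... = 8038·(-4096) + 16721·(1969)
So 8038·(-4096) ≡ 1 (mod 16721); multiply by 845: x ≡ -3461120 (mod 16721).
Smallest nonnegative: x = -3461120 mod 16721 = 127.

127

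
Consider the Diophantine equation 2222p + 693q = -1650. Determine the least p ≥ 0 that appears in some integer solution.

gcd(2222, 693) = 11  (2222 = 3×693 + 143, 693 = 4×143 + 121, 143 = 1×121 + 22, 121 = 5×22 + 11, 22 = 2×11).
11 divides -1650, so solutions exist.
Back-substituting, 2222×(-29) + 693×(93) = 11.
Scale by -1650/11 = -150: (p₀, q₀) = (4350, -13950).
General solution: p = 4350 + 63t, q = -13950 - 202t for integer t.
p ≥ 0: smallest is 4350 mod 63 = 3 (at t = -69), with q = -12.

3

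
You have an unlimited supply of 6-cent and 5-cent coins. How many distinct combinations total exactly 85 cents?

Need nonnegative integers with 6j + 5k = 85.
gcd(6, 5) = 1, and 6·(1) + 5·(-1) = 1.
So (j₀, k₀) = (85, -85); general j = 85 + 5t, k = -85 - 6t.
j ≥ 0 ⇒ t ≥ -17; k ≥ 0 ⇒ t ≤ -15. That's 3 values of t.

3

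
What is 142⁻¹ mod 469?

gcd(469, 142) = 1.
By Bézout, 142×(109) + 469×(-33) = 1.
So 142×109 ≡ 1 (mod 469), and 109 mod 469 = 109.

109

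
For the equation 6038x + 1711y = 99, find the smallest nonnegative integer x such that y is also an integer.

gcd(6038, 1711) = 1.
1 divides 99, so solutions exist.
By Bézout, 6038·(121) + 1711·(-427) = 1.
Scale by 99/1 = 99: (x₀, y₀) = (11979, -42273).
General solution: x = 11979 + 1711t, y = -42273 - 6038t for integer t.
x ≥ 0: smallest is 11979 mod 1711 = 2 (at t = -7), with y = -7.

2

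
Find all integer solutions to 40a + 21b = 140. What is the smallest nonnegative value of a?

gcd(40, 21):
  40 = 1*21 + 19
  21 = 1*19 + 2
  19 = 9*2 + 1
  2 = 2*1
so gcd(40, 21) = 1.
1 divides 140, so solutions exist.
Back-substitute for Bézout coefficients:
  1 = 19 - 9*2
  ... = 40*(10) + 21*(-19)
Scale by 140/1 = 140: (a₀, b₀) = (1400, -2660).
General solution: a = 1400 + 21t, b = -2660 - 40t for integer t.
a ≥ 0: smallest is 1400 mod 21 = 14 (at t = -66), with b = -20.

14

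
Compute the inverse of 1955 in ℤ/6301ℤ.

gcd(6301, 1955) = 1.
By Bézout, 1955·(448) + 6301·(-139) = 1.
So 1955·448 ≡ 1 (mod 6301), and 448 mod 6301 = 448.

448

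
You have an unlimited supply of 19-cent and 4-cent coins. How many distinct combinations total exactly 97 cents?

Need nonnegative integers with 19j + 4k = 97.
gcd(19, 4) = 1, and 19·(-1) + 4·(5) = 1.
So (j₀, k₀) = (-97, 485); general j = -97 + 4t, k = 485 - 19t.
j ≥ 0 ⇒ t ≥ 25; k ≥ 0 ⇒ t ≤ 25. That's 1 value of t.

1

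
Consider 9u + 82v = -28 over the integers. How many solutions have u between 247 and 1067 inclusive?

10

gcd(82, 9) = 1  (82 = 9·9 + 1, 9 = 9·1).
Back-substituting, 9·(-9) + 82·(1) = 1.
Scale by -28: particular solution (252, -28); reduce u mod 82: (6, -1).
General solution: u = 6 + 82t, v = -1 - 9t for integer t.
247 ≤ 6 + 82t ≤ 1067 gives t ∈ [3, 12], which is 10 values.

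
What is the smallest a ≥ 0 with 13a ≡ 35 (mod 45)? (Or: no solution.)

20

gcd(45, 13) = 1.
1 divides 35, so solutions exist.
By Bézout, 13·(7) + 45·(-2) = 1.
So 13·(7) ≡ 1 (mod 45); multiply by 35: a ≡ 245 (mod 45).
Smallest nonnegative: a = 245 mod 45 = 20.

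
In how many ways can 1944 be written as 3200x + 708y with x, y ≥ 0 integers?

0

gcd(3200, 708) = 4.
By Bézout, 3200*(-25) + 708*(113) = 4.
One solution: (63, -282).
General: x = 63 + 177t, y = -282 - 800t.
x ≥ 0 ⇒ t ≥ 0; y ≥ 0 ⇒ t ≤ -1. So t ∈ [0, -1]: 0 solutions.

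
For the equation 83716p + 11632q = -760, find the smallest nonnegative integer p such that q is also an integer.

gcd(83716, 11632):
  83716 = 7×11632 + 2292
  11632 = 5×2292 + 172
  2292 = 13×172 + 56
  172 = 3×56 + 4
  56 = 14×4
so gcd(83716, 11632) = 4.
4 divides -760, so solutions exist.
Back-substitute for Bézout coefficients:
  4 = 172 - 3×56
  ... = 83716×(-203) + 11632×(1461)
Scale by -760/4 = -190: (p₀, q₀) = (38570, -277590).
General solution: p = 38570 + 2908t, q = -277590 - 20929t for integer t.
p ≥ 0: smallest is 38570 mod 2908 = 766 (at t = -13), with q = -5513.

766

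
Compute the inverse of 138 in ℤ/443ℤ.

gcd(443, 138) = 1.
By Bézout, 138·(61) + 443·(-19) = 1.
So 138·61 ≡ 1 (mod 443), and 61 mod 443 = 61.

61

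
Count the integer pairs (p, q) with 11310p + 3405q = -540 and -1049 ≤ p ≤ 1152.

gcd(11310, 3405):
  11310 = 3·3405 + 1095
  3405 = 3·1095 + 120
  1095 = 9·120 + 15
  120 = 8·15
so gcd(11310, 3405) = 15.
Back-substitute for Bézout coefficients:
  15 = 1095 - 9·120
  ... = 11310·(28) + 3405·(-93)
Scale by -36: particular solution (-1008, 3348); reduce p mod 227: (127, -422).
General solution: p = 127 + 227t, q = -422 - 754t for integer t.
-1049 ≤ 127 + 227t ≤ 1152 gives t ∈ [-5, 4], which is 10 values.

10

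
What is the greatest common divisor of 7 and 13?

1

gcd(13, 7):
  13 = 1×7 + 6
  7 = 1×6 + 1
  6 = 6×1
so gcd(13, 7) = 1.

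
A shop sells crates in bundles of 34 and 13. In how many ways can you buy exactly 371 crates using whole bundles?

1

Need nonnegative integers with 34j + 13k = 371.
gcd(34, 13) = 1, and 34·(5) + 13·(-13) = 1.
So (j₀, k₀) = (1855, -4823); general j = 1855 + 13t, k = -4823 - 34t.
j ≥ 0 ⇒ t ≥ -142; k ≥ 0 ⇒ t ≤ -142. That's 1 value of t.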